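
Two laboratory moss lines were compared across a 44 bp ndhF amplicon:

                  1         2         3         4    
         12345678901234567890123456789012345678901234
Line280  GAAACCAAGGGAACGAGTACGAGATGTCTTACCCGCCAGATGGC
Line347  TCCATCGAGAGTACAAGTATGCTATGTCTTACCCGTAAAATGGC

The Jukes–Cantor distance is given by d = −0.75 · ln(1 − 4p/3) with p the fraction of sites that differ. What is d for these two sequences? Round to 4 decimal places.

0.4141

The sequences differ at positions 1 (G/T), 2 (A/C), 3 (A/C), 5 (C/T), 7 (A/G), 10 (G/A), 12 (A/T), 15 (G/A), 20 (C/T), 22 (A/C), 23 (G/T), 36 (C/T), 37 (C/A), 39 (G/A).
p = 14/44 = 0.318182.
d = −0.75 · ln(1 − (4/3)·0.318182) = −0.75 · ln(0.575757) = −0.75 · (-0.552070) = 0.4141.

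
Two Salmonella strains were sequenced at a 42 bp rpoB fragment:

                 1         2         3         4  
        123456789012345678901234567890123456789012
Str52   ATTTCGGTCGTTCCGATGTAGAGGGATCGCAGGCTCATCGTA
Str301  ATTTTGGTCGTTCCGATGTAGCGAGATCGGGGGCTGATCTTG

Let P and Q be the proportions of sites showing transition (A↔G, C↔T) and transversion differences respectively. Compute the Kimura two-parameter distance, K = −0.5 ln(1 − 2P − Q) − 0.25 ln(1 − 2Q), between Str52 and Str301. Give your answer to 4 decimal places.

Mismatches occur at site 5 (C→T, transition), site 22 (A→C, transversion), site 24 (G→A, transition), site 30 (C→G, transversion), site 31 (A→G, transition), site 36 (C→G, transversion), site 40 (G→T, transversion), site 42 (A→G, transition).
Of the 8 differences, 4 transitions and 4 transversions over 42 sites: P = 4/42 = 0.095238, Q = 4/42 = 0.095238.
d = −0.5·ln(0.714286) − 0.25·ln(0.809524) = −0.5·(-0.336472) − 0.25·(-0.211309) = 0.2211.

0.2211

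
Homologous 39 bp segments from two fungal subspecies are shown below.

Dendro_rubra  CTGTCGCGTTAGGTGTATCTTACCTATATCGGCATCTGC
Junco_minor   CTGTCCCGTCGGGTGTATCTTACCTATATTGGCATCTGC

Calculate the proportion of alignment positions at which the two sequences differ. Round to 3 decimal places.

0.103

Differing sites — 6:G/C; 10:T/C; 11:A/G; 30:C/T.
There are 4 differences over 39 sites, so p = 4/39 = 0.103.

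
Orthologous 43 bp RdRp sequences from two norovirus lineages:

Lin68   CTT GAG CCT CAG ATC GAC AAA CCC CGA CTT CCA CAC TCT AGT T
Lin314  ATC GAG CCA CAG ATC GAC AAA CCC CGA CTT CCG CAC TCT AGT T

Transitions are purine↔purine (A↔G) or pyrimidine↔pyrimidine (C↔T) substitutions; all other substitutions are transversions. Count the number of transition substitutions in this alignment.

2

Mismatches occur at site 1 (C/A, transversion), site 3 (T/C, transition), site 9 (T/A, transversion), site 33 (A/G, transition).
Of the 4 differences, 2 transitions and 2 transversions, so the answer is 2.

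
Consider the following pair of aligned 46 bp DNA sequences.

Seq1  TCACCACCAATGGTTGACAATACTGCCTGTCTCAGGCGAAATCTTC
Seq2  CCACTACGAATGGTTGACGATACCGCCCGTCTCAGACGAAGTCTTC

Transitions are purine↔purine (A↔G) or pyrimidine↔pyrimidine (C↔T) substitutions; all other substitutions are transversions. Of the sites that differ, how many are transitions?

Differing sites — 1:T/C (Ti); 5:C/T (Ti); 8:C/G (Tv); 19:A/G (Ti); 24:T/C (Ti); 28:T/C (Ti); 36:G/A (Ti); 41:A/G (Ti).
Of the 8 differences, 7 transitions and 1 transversion, so the answer is 7.

7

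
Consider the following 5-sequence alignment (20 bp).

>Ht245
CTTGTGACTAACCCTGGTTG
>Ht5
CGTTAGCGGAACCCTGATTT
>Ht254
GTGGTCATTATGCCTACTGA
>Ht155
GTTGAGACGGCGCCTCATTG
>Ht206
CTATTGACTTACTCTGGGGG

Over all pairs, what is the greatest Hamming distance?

Pairwise Hamming distances:
  Ht245 vs Ht5: 8
  Ht245 vs Ht254: 10
  Ht245 vs Ht155: 8
  Ht245 vs Ht206: 6
  Ht5 vs Ht254: 15
  Ht5 vs Ht155: 10
  Ht5 vs Ht206: 12
  Ht254 vs Ht155: 11
  Ht254 vs Ht206: 13
  Ht155 vs Ht206: 13
The largest is 15, between Ht5 and Ht254.

15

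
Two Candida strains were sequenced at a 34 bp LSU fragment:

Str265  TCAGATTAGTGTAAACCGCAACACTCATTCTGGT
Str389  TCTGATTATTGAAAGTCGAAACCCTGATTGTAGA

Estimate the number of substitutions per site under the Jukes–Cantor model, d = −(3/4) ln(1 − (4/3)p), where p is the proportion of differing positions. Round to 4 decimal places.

0.4234

Mismatches occur at site 3 (A→T), site 9 (G→T), site 12 (T→A), site 15 (A→G), site 16 (C→T), site 19 (C→A), site 23 (A→C), site 26 (C→G), site 30 (C→G), site 32 (G→A), site 34 (T→A).
p = 11/34 = 0.323529.
d = −0.75 · ln(1 − (4/3)·0.323529) = −0.75 · ln(0.568628) = −0.75 · (-0.564529) = 0.4234.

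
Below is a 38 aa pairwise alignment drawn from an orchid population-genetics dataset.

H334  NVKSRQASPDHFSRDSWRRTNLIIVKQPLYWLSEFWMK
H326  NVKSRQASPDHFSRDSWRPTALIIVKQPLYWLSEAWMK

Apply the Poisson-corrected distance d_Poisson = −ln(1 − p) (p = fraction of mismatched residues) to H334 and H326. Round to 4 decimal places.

Mismatches occur at site 19 (R↔P), site 21 (N↔A), site 35 (F↔A).
p = 3/38 = 0.078947.
d = −ln(1 − 0.078947) = −ln(0.921053) = 0.0822.

0.0822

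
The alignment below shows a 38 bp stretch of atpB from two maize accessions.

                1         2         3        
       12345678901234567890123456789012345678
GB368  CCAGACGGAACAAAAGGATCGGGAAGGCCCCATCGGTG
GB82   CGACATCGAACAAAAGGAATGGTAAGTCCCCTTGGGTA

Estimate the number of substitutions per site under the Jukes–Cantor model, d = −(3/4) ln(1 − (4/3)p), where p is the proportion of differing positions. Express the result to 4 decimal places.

Differing sites — 2:C/G; 4:G/C; 6:C/T; 7:G/C; 19:T/A; 20:C/T; 23:G/T; 27:G/T; 32:A/T; 34:C/G; 38:G/A.
p = 11/38 = 0.289474.
d = −0.75 · ln(1 − (4/3)·0.289474) = −0.75 · ln(0.614035) = −0.75 · (-0.487703) = 0.3658.

0.3658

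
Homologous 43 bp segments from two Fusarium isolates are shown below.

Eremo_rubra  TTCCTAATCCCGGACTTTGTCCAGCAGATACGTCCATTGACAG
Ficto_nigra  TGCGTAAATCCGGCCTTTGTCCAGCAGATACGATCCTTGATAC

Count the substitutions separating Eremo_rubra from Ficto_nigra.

10

The sequences differ at positions 2 (T/G), 4 (C/G), 8 (T/A), 9 (C/T), 14 (A/C), 33 (T/A), 34 (C/T), 36 (A/C), 41 (C/T), 43 (G/C).
That gives 10 mismatches out of 43 aligned sites, so the Hamming distance is 10.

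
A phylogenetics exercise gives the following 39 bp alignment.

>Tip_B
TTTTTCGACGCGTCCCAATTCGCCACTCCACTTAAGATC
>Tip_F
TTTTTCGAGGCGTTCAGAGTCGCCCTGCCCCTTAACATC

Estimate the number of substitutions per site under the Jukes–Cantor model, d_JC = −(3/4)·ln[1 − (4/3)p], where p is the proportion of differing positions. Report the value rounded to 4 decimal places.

0.3138

The sequences differ at positions 9 (C/G), 14 (C/T), 16 (C/A), 17 (A/G), 19 (T/G), 25 (A/C), 26 (C/T), 27 (T/G), 30 (A/C), 36 (G/C).
p = 10/39 = 0.256410.
d = −0.75 · ln(1 − (4/3)·0.256410) = −0.75 · ln(0.658120) = −0.75 · (-0.418368) = 0.3138.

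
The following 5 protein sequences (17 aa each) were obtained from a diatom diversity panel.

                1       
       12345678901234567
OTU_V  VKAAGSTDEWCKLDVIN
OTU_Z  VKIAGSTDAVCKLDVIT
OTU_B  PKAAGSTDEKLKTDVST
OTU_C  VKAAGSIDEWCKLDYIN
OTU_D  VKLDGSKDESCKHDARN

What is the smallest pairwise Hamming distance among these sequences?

2

Pairwise Hamming distances:
  OTU_V vs OTU_Z: 4
  OTU_V vs OTU_B: 6
  OTU_V vs OTU_C: 2
  OTU_V vs OTU_D: 7
  OTU_Z vs OTU_B: 7
  OTU_Z vs OTU_C: 6
  OTU_Z vs OTU_D: 9
  OTU_B vs OTU_C: 8
  OTU_B vs OTU_D: 10
  OTU_C vs OTU_D: 7
The smallest is 2, between OTU_V and OTU_C.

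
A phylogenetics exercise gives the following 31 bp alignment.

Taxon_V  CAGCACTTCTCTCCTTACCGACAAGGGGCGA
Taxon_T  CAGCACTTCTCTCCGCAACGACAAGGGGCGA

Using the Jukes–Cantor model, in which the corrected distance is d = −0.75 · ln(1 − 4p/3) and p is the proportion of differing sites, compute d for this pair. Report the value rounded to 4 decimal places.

Mismatches occur at site 15 (T→G), site 16 (T→C), site 18 (C→A).
p = 3/31 = 0.096774.
d = −0.75 · ln(1 − (4/3)·0.096774) = −0.75 · ln(0.870968) = −0.75 · (-0.138150) = 0.1036.

0.1036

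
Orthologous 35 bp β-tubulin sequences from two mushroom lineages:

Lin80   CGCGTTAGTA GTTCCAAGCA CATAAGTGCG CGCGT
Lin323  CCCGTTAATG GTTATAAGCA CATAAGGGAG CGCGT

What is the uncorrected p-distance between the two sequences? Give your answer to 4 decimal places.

0.2000

Differing sites — 2:G/C; 8:G/A; 10:A/G; 14:C/A; 15:C/T; 27:T/G; 29:C/A.
There are 7 differences over 35 sites, so p = 7/35 = 0.2000.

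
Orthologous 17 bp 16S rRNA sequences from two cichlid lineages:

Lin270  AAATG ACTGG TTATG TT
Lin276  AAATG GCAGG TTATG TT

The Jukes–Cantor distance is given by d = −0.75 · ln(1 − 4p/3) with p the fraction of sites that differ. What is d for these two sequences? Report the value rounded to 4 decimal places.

Differing sites — 6:A/G; 8:T/A.
p = 2/17 = 0.117647.
d = −0.75 · ln(1 − (4/3)·0.117647) = −0.75 · ln(0.843137) = −0.75 · (-0.170626) = 0.1280.

0.1280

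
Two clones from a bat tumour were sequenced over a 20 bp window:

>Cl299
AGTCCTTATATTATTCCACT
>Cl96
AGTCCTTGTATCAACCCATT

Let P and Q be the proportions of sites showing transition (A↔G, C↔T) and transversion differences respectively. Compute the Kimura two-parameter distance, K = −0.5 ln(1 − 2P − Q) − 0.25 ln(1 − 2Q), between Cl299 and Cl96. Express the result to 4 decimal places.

Differing sites — 8:A/G (Ti); 12:T/C (Ti); 14:T/A (Tv); 15:T/C (Ti); 19:C/T (Ti).
Of the 5 differences, 4 transitions and 1 transversion over 20 sites: P = 4/20 = 0.200000, Q = 1/20 = 0.050000.
d = −0.5·ln(0.550000) − 0.25·ln(0.900000) = −0.5·(-0.597837) − 0.25·(-0.105361) = 0.3253.

0.3253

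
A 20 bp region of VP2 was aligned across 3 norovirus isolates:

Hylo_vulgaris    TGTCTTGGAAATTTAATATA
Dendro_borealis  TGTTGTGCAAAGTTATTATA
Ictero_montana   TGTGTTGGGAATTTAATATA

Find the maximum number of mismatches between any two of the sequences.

6

Pairwise Hamming distances:
  Hylo_vulgaris vs Dendro_borealis: 5
  Hylo_vulgaris vs Ictero_montana: 2
  Dendro_borealis vs Ictero_montana: 6
The largest is 6, between Dendro_borealis and Ictero_montana.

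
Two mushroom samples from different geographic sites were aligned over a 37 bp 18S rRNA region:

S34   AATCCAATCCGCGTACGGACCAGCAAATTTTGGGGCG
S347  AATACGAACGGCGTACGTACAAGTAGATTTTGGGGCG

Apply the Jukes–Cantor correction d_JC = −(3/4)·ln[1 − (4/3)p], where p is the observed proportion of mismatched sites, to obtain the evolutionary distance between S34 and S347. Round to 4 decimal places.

Differing sites — 4:C/A; 6:A/G; 8:T/A; 10:C/G; 18:G/T; 21:C/A; 24:C/T; 26:A/G.
p = 8/37 = 0.216216.
d = −0.75 · ln(1 − (4/3)·0.216216) = −0.75 · ln(0.711712) = −0.75 · (-0.340082) = 0.2551.

0.2551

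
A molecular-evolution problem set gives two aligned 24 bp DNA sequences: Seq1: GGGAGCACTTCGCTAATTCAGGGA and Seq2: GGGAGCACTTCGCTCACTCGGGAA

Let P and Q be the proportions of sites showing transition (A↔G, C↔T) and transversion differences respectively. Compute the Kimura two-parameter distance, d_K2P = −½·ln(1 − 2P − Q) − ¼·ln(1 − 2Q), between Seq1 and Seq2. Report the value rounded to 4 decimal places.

0.1942

Mismatches occur at site 15 (A/C, transversion), site 17 (T/C, transition), site 20 (A/G, transition), site 23 (G/A, transition).
Of the 4 differences, 3 transitions and 1 transversion over 24 sites: P = 3/24 = 0.125000, Q = 1/24 = 0.041667.
d = −0.5·ln(0.708333) − 0.25·ln(0.916666) = −0.5·(-0.344841) − 0.25·(-0.087012) = 0.1942.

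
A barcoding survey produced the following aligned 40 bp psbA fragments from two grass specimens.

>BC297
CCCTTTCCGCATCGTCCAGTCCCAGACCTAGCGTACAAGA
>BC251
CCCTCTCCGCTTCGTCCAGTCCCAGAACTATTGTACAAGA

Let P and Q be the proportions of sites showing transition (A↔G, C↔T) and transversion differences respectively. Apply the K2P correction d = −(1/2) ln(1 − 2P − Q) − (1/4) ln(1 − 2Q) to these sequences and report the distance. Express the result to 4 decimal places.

0.1368

The sequences differ at positions 5 (T/C, transition), 11 (A/T, transversion), 27 (C/A, transversion), 31 (G/T, transversion), 32 (C/T, transition).
Of the 5 differences, 2 transitions and 3 transversions over 40 sites: P = 2/40 = 0.050000, Q = 3/40 = 0.075000.
d = −0.5·ln(0.825000) − 0.25·ln(0.850000) = −0.5·(-0.192372) − 0.25·(-0.162519) = 0.1368.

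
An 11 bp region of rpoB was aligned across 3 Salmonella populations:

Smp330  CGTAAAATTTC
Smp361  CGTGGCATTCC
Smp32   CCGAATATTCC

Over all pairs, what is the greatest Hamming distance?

Pairwise Hamming distances:
  Smp330 vs Smp361: 4
  Smp330 vs Smp32: 4
  Smp361 vs Smp32: 5
The largest is 5, between Smp361 and Smp32.

5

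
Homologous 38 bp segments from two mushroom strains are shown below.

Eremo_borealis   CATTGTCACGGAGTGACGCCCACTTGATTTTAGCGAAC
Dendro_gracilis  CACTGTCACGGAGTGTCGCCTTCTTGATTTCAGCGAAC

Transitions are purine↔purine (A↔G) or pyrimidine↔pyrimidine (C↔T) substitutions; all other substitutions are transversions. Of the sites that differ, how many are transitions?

3

Differing sites — 3:T/C (Ti); 16:A/T (Tv); 21:C/T (Ti); 22:A/T (Tv); 31:T/C (Ti).
Of the 5 differences, 3 transitions and 2 transversions, so the answer is 3.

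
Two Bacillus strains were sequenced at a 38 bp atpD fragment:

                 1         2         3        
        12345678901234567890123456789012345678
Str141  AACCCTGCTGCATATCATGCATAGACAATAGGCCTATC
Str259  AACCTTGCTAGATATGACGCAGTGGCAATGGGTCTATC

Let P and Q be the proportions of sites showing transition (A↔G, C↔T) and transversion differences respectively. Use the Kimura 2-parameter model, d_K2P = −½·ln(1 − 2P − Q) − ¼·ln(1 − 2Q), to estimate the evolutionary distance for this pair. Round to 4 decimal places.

Mismatches occur at site 5 (C/T, transition), site 10 (G/A, transition), site 11 (C/G, transversion), site 16 (C/G, transversion), site 18 (T/C, transition), site 22 (T/G, transversion), site 23 (A/T, transversion), site 25 (A/G, transition), site 30 (A/G, transition), site 33 (C/T, transition).
Of the 10 differences, 6 transitions and 4 transversions over 38 sites: P = 6/38 = 0.157895, Q = 4/38 = 0.105263.
d = −0.5·ln(0.578947) − 0.25·ln(0.789474) = −0.5·(-0.546544) − 0.25·(-0.236388) = 0.3324.

0.3324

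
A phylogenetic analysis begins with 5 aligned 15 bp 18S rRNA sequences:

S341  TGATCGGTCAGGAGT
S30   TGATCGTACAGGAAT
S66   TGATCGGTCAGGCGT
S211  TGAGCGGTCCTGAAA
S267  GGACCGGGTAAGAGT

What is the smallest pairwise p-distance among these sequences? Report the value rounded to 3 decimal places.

0.067

Pairwise Hamming distances:
  S341 vs S30: 3
  S341 vs S66: 1
  S341 vs S211: 5
  S341 vs S267: 5
  S30 vs S66: 4
  S30 vs S211: 6
  S30 vs S267: 7
  S66 vs S211: 6
  S66 vs S267: 6
  S211 vs S267: 8
The smallest is 1 mismatch, between S341 and S66; p = 1/15 = 0.067.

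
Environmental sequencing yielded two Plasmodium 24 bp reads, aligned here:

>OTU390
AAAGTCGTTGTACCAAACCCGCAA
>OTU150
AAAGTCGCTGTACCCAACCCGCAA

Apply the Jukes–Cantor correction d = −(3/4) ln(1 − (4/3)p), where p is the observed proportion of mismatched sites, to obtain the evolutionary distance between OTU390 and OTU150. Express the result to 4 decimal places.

0.0883

Differing sites — 8:T/C; 15:A/C.
p = 2/24 = 0.083333.
d = −0.75 · ln(1 − (4/3)·0.083333) = −0.75 · ln(0.888889) = −0.75 · (-0.117783) = 0.0883.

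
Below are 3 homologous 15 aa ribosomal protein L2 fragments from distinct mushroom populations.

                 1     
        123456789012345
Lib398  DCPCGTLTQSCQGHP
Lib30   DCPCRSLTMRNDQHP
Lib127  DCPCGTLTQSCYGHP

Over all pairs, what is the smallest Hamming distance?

Pairwise Hamming distances:
  Lib398 vs Lib30: 7
  Lib398 vs Lib127: 1
  Lib30 vs Lib127: 7
The smallest is 1, between Lib398 and Lib127.

1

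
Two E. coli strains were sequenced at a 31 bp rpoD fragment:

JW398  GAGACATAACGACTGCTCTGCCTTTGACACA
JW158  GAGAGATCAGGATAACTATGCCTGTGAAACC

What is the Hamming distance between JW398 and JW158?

The sequences differ at positions 5 (C/G), 8 (A/C), 10 (C/G), 13 (C/T), 14 (T/A), 15 (G/A), 18 (C/A), 24 (T/G), 28 (C/A), 31 (A/C).
That gives 10 mismatches out of 31 aligned sites, so the Hamming distance is 10.

10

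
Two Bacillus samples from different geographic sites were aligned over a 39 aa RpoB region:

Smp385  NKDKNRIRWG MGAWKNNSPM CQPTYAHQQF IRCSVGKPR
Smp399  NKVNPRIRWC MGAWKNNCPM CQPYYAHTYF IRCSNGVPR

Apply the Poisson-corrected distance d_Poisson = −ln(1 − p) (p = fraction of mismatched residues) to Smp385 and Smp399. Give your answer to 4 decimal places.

The sequences differ at positions 3 (D/V), 4 (K/N), 5 (N/P), 10 (G/C), 18 (S/C), 24 (T/Y), 28 (Q/T), 29 (Q/Y), 35 (V/N), 37 (K/V).
p = 10/39 = 0.256410.
d = −ln(1 − 0.256410) = −ln(0.743590) = 0.2963.

0.2963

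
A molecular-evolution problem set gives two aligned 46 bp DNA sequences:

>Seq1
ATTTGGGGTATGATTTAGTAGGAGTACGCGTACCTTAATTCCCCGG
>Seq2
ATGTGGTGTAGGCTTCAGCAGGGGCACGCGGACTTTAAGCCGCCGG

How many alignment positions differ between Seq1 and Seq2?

The sequences differ at positions 3 (T/G), 7 (G/T), 11 (T/G), 13 (A/C), 16 (T/C), 19 (T/C), 23 (A/G), 25 (T/C), 31 (T/G), 34 (C/T), 39 (T/G), 40 (T/C), 42 (C/G).
That gives 13 mismatches out of 46 aligned sites, so the Hamming distance is 13.

13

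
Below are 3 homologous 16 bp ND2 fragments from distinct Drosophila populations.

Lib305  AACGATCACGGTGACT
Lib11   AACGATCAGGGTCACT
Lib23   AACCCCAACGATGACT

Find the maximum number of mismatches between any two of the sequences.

7

Pairwise Hamming distances:
  Lib305 vs Lib11: 2
  Lib305 vs Lib23: 5
  Lib11 vs Lib23: 7
The largest is 7, between Lib11 and Lib23.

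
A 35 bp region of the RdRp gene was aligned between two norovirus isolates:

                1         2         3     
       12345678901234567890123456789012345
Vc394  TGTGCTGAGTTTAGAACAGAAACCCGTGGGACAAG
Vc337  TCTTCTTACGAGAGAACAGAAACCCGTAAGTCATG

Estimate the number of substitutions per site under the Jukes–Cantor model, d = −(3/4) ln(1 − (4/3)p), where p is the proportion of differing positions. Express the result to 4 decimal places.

Mismatches occur at site 2 (G↔C), site 4 (G↔T), site 7 (G↔T), site 9 (G↔C), site 10 (T↔G), site 11 (T↔A), site 12 (T↔G), site 28 (G↔A), site 29 (G↔A), site 31 (A↔T), site 34 (A↔T).
p = 11/35 = 0.314286.
d = −0.75 · ln(1 − (4/3)·0.314286) = −0.75 · ln(0.580952) = −0.75 · (-0.543087) = 0.4073.

0.4073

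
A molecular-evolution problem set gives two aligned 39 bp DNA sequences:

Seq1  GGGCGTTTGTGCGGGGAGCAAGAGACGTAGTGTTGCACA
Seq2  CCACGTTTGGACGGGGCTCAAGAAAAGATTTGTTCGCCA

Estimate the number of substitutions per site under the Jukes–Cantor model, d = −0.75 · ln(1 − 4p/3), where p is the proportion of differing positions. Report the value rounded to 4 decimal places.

0.5393

Mismatches occur at site 1 (G/C), site 2 (G/C), site 3 (G/A), site 10 (T/G), site 11 (G/A), site 17 (A/C), site 18 (G/T), site 24 (G/A), site 26 (C/A), site 28 (T/A), site 29 (A/T), site 30 (G/T), site 35 (G/C), site 36 (C/G), site 37 (A/C).
p = 15/39 = 0.384615.
d = −0.75 · ln(1 − (4/3)·0.384615) = −0.75 · ln(0.487180) = −0.75 · (-0.719122) = 0.5393.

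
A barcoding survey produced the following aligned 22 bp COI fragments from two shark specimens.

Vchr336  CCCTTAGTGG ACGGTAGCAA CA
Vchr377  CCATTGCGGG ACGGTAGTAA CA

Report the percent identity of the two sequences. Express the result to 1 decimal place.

77.3%

The sequences differ at positions 3 (C/A), 6 (A/G), 7 (G/C), 8 (T/G), 18 (C/T).
17 of the 22 sites match, so the percent identity is 17/22 × 100 = 77.3%.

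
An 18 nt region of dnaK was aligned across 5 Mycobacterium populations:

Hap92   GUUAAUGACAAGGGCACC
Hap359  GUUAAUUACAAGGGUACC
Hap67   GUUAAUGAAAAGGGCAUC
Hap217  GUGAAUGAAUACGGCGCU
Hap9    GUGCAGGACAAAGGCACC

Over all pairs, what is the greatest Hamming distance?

8

Pairwise Hamming distances:
  Hap92 vs Hap359: 2
  Hap92 vs Hap67: 2
  Hap92 vs Hap217: 6
  Hap92 vs Hap9: 4
  Hap359 vs Hap67: 4
  Hap359 vs Hap217: 8
  Hap359 vs Hap9: 6
  Hap67 vs Hap217: 6
  Hap67 vs Hap9: 6
  Hap217 vs Hap9: 7
The largest is 8, between Hap359 and Hap217.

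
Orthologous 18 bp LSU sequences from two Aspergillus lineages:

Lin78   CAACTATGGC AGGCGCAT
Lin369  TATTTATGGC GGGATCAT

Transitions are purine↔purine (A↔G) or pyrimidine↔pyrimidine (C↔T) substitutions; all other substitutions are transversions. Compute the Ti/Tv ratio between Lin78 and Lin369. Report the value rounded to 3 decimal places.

The sequences differ at positions 1 (C/T, transition), 3 (A/T, transversion), 4 (C/T, transition), 11 (A/G, transition), 14 (C/A, transversion), 15 (G/T, transversion).
Of the 6 differences, 3 transitions and 3 transversions, so Ti/Tv = 3/3 = 1.000.

1.000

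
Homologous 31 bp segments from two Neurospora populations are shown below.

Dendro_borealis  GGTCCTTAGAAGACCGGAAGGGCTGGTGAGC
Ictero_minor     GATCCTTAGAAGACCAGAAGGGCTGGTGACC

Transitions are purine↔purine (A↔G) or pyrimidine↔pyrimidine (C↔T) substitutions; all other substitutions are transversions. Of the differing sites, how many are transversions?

Mismatches occur at site 2 (G↔A, transition), site 16 (G↔A, transition), site 30 (G↔C, transversion).
Of the 3 differences, 2 transitions and 1 transversion, so the answer is 1.

1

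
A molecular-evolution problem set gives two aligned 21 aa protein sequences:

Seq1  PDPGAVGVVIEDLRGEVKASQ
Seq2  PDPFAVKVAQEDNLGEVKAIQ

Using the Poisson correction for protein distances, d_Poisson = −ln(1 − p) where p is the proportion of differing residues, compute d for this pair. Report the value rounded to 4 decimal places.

0.4055

Mismatches occur at site 4 (G↔F), site 7 (G↔K), site 9 (V↔A), site 10 (I↔Q), site 13 (L↔N), site 14 (R↔L), site 20 (S↔I).
p = 7/21 = 0.333333.
d = −ln(1 − 0.333333) = −ln(0.666667) = 0.4055.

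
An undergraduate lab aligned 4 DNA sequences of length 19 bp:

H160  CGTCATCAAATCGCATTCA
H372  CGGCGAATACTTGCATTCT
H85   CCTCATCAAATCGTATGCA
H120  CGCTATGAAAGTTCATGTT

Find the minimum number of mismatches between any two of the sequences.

3

Pairwise Hamming distances:
  H160 vs H372: 8
  H160 vs H85: 3
  H160 vs H120: 9
  H372 vs H85: 11
  H372 vs H120: 11
  H85 vs H120: 10
The smallest is 3, between H160 and H85.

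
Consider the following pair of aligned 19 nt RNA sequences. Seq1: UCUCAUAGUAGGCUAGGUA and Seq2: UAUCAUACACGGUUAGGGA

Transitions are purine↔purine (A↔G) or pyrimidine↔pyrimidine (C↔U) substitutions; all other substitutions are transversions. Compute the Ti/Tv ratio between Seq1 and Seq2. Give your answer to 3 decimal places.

Mismatches occur at site 2 (C↔A, transversion), site 8 (G↔C, transversion), site 9 (U↔A, transversion), site 10 (A↔C, transversion), site 13 (C↔U, transition), site 18 (U↔G, transversion).
Of the 6 differences, 1 transition and 5 transversions, so Ti/Tv = 1/5 = 0.200.

0.200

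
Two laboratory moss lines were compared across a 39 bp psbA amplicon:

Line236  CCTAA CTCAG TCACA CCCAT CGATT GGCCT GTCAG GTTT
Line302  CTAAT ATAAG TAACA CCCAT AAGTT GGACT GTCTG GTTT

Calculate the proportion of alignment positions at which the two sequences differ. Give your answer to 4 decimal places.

0.2821

Mismatches occur at site 2 (C↔T), site 3 (T↔A), site 5 (A↔T), site 6 (C↔A), site 8 (C↔A), site 12 (C↔A), site 21 (C↔A), site 22 (G↔A), site 23 (A↔G), site 28 (C↔A), site 34 (A↔T).
There are 11 differences over 39 sites, so p = 11/39 = 0.2821.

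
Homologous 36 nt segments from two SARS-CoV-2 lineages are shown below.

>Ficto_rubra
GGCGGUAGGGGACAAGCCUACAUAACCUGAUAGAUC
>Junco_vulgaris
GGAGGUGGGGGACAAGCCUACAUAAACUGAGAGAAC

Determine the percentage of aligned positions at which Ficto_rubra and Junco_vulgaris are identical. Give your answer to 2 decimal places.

The sequences differ at positions 3 (C/A), 7 (A/G), 26 (C/A), 31 (U/G), 35 (U/A).
31 of the 36 sites match, so the percent identity is 31/36 × 100 = 86.11%.

86.11%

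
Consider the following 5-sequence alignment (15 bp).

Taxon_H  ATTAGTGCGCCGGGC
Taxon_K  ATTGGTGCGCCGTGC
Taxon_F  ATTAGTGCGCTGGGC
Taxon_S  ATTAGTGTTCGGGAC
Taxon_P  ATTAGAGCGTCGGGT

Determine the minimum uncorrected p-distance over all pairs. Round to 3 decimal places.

Pairwise Hamming distances:
  Taxon_H vs Taxon_K: 2
  Taxon_H vs Taxon_F: 1
  Taxon_H vs Taxon_S: 4
  Taxon_H vs Taxon_P: 3
  Taxon_K vs Taxon_F: 3
  Taxon_K vs Taxon_S: 6
  Taxon_K vs Taxon_P: 5
  Taxon_F vs Taxon_S: 4
  Taxon_F vs Taxon_P: 4
  Taxon_S vs Taxon_P: 7
The smallest is 1 mismatch, between Taxon_H and Taxon_F; p = 1/15 = 0.067.

0.067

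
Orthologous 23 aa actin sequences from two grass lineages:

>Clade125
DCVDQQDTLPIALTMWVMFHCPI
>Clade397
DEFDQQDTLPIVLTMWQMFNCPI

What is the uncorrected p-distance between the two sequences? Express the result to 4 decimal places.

The sequences differ at positions 2 (C/E), 3 (V/F), 12 (A/V), 17 (V/Q), 20 (H/N).
There are 5 differences over 23 sites, so p = 5/23 = 0.2174.

0.2174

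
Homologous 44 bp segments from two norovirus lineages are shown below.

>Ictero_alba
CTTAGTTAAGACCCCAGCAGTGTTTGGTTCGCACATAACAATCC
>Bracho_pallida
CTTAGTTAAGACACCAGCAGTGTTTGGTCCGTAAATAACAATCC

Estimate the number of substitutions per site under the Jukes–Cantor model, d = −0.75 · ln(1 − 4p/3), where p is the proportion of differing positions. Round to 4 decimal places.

Mismatches occur at site 13 (C→A), site 29 (T→C), site 32 (C→T), site 34 (C→A).
p = 4/44 = 0.090909.
d = −0.75 · ln(1 − (4/3)·0.090909) = −0.75 · ln(0.878788) = −0.75 · (-0.129212) = 0.0969.

0.0969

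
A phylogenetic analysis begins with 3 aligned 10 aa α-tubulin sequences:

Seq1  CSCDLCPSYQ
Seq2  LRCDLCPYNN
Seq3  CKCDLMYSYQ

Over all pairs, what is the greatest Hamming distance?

7

Pairwise Hamming distances:
  Seq1 vs Seq2: 5
  Seq1 vs Seq3: 3
  Seq2 vs Seq3: 7
The largest is 7, between Seq2 and Seq3.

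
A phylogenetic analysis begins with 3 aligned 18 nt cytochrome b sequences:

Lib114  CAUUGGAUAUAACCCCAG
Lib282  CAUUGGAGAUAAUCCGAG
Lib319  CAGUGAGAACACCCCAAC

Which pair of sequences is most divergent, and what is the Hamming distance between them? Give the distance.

Pairwise Hamming distances:
  Lib114 vs Lib282: 3
  Lib114 vs Lib319: 8
  Lib282 vs Lib319: 9
The largest is 9, between Lib282 and Lib319.

9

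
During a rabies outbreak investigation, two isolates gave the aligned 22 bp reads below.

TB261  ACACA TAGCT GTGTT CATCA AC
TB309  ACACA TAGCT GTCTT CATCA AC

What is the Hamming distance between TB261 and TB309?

1

The sequences differ at position 13 (G/C).
That gives 1 mismatch out of 22 aligned sites, so the Hamming distance is 1.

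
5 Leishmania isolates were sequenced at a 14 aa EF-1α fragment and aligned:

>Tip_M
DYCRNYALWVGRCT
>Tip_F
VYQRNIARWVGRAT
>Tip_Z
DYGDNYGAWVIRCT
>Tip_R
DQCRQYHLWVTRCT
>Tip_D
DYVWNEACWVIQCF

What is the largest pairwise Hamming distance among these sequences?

Pairwise Hamming distances:
  Tip_M vs Tip_F: 5
  Tip_M vs Tip_Z: 5
  Tip_M vs Tip_R: 4
  Tip_M vs Tip_D: 7
  Tip_F vs Tip_Z: 8
  Tip_F vs Tip_R: 9
  Tip_F vs Tip_D: 9
  Tip_Z vs Tip_R: 7
  Tip_Z vs Tip_D: 7
  Tip_R vs Tip_D: 10
The largest is 10, between Tip_R and Tip_D.

10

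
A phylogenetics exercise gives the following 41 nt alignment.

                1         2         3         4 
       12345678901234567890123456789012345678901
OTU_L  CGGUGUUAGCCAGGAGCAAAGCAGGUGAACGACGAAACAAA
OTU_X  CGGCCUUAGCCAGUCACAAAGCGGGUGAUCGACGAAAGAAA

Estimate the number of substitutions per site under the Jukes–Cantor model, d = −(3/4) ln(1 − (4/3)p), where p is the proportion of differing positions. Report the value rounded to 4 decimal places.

0.2260

Differing sites — 4:U/C; 5:G/C; 14:G/U; 15:A/C; 16:G/A; 23:A/G; 29:A/U; 38:C/G.
p = 8/41 = 0.195122.
d = −0.75 · ln(1 − (4/3)·0.195122) = −0.75 · ln(0.739837) = −0.75 · (-0.301325) = 0.2260.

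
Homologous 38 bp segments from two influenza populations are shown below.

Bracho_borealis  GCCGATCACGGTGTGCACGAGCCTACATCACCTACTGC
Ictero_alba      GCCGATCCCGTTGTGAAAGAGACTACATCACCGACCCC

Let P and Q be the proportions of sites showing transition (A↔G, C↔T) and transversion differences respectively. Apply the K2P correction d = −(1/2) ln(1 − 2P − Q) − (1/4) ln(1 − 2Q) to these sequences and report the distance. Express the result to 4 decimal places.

Mismatches occur at site 8 (A→C, transversion), site 11 (G→T, transversion), site 16 (C→A, transversion), site 18 (C→A, transversion), site 22 (C→A, transversion), site 33 (T→G, transversion), site 36 (T→C, transition), site 37 (G→C, transversion).
Of the 8 differences, 1 transition and 7 transversions over 38 sites: P = 1/38 = 0.026316, Q = 7/38 = 0.184211.
d = −0.5·ln(0.763157) − 0.25·ln(0.631578) = −0.5·(-0.270292) − 0.25·(-0.459534) = 0.2500.

0.2500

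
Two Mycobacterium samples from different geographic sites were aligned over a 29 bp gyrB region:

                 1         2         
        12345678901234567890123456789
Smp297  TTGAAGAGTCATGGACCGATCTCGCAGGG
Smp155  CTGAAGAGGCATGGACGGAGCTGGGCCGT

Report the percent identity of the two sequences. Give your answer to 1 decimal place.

Differing sites — 1:T/C; 9:T/G; 17:C/G; 20:T/G; 23:C/G; 25:C/G; 26:A/C; 27:G/C; 29:G/T.
20 of the 29 sites match, so the percent identity is 20/29 × 100 = 69.0%.

69.0%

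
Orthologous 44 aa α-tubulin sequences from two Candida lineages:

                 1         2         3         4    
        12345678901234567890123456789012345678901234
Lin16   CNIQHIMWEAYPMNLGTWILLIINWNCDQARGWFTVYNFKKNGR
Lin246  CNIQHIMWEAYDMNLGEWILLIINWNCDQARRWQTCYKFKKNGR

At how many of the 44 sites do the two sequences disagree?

6

Differing sites — 12:P/D; 17:T/E; 32:G/R; 34:F/Q; 36:V/C; 38:N/K.
That gives 6 mismatches out of 44 aligned sites, so the Hamming distance is 6.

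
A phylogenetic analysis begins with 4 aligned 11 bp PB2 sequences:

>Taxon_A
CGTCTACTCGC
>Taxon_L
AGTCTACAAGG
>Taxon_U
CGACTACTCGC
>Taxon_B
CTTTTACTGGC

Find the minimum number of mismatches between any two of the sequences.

Pairwise Hamming distances:
  Taxon_A vs Taxon_L: 4
  Taxon_A vs Taxon_U: 1
  Taxon_A vs Taxon_B: 3
  Taxon_L vs Taxon_U: 5
  Taxon_L vs Taxon_B: 6
  Taxon_U vs Taxon_B: 4
The smallest is 1, between Taxon_A and Taxon_U.

1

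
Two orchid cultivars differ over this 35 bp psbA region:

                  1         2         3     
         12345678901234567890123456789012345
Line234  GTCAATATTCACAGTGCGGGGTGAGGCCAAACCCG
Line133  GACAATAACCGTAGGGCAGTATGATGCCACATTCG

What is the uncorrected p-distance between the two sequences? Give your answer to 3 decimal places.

0.371

Mismatches occur at site 2 (T↔A), site 8 (T↔A), site 9 (T↔C), site 11 (A↔G), site 12 (C↔T), site 15 (T↔G), site 18 (G↔A), site 20 (G↔T), site 21 (G↔A), site 25 (G↔T), site 30 (A↔C), site 32 (C↔T), site 33 (C↔T).
There are 13 differences over 35 sites, so p = 13/35 = 0.371.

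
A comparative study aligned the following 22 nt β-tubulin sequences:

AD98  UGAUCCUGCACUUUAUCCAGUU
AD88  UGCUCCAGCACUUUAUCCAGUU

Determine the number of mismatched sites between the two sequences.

The sequences differ at positions 3 (A/C), 7 (U/A).
That gives 2 mismatches out of 22 aligned sites, so the Hamming distance is 2.

2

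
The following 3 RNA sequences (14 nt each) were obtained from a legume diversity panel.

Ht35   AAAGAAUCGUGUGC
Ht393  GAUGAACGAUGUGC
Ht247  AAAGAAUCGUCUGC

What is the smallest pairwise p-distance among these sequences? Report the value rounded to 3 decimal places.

Pairwise Hamming distances:
  Ht35 vs Ht393: 5
  Ht35 vs Ht247: 1
  Ht393 vs Ht247: 6
The smallest is 1 mismatch, between Ht35 and Ht247; p = 1/14 = 0.071.

0.071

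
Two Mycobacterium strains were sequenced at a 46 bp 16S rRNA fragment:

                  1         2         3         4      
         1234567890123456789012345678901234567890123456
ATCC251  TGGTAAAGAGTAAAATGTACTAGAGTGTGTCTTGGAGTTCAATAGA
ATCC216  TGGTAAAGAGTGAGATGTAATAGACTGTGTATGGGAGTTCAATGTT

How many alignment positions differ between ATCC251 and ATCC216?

9

The sequences differ at positions 12 (A/G), 14 (A/G), 20 (C/A), 25 (G/C), 31 (C/A), 33 (T/G), 44 (A/G), 45 (G/T), 46 (A/T).
That gives 9 mismatches out of 46 aligned sites, so the Hamming distance is 9.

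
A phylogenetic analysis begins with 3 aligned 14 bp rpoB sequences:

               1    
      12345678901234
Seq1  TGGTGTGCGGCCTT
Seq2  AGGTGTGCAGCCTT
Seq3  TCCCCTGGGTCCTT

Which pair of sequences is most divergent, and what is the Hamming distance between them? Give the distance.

Pairwise Hamming distances:
  Seq1 vs Seq2: 2
  Seq1 vs Seq3: 6
  Seq2 vs Seq3: 8
The largest is 8, between Seq2 and Seq3.

8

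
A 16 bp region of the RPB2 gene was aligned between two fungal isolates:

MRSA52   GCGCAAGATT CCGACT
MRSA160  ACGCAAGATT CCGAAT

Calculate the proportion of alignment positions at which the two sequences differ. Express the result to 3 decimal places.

0.125

Differing sites — 1:G/A; 15:C/A.
There are 2 differences over 16 sites, so p = 2/16 = 0.125.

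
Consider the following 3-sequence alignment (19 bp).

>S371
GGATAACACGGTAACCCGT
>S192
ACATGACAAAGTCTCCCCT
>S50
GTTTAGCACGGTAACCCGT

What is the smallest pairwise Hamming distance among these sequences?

3

Pairwise Hamming distances:
  S371 vs S192: 8
  S371 vs S50: 3
  S192 vs S50: 10
The smallest is 3, between S371 and S50.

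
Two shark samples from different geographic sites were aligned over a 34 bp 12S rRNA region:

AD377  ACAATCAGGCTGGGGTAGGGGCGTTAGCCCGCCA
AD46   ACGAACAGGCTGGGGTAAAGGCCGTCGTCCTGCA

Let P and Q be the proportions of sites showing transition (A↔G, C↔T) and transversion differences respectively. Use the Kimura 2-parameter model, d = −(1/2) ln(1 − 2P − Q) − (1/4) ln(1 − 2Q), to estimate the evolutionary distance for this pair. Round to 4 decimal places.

0.3741

Mismatches occur at site 3 (A/G, transition), site 5 (T/A, transversion), site 18 (G/A, transition), site 19 (G/A, transition), site 23 (G/C, transversion), site 24 (T/G, transversion), site 26 (A/C, transversion), site 28 (C/T, transition), site 31 (G/T, transversion), site 32 (C/G, transversion).
Of the 10 differences, 4 transitions and 6 transversions over 34 sites: P = 4/34 = 0.117647, Q = 6/34 = 0.176471.
d = −0.5·ln(0.588235) − 0.25·ln(0.647058) = −0.5·(-0.530629) − 0.25·(-0.435319) = 0.3741.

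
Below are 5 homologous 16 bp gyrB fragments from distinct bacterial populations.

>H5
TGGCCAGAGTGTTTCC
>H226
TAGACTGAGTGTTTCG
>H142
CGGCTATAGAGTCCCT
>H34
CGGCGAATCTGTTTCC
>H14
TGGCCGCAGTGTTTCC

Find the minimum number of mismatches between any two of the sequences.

Pairwise Hamming distances:
  H5 vs H226: 4
  H5 vs H142: 7
  H5 vs H34: 5
  H5 vs H14: 2
  H226 vs H142: 10
  H226 vs H34: 9
  H226 vs H14: 5
  H142 vs H34: 8
  H142 vs H14: 8
  H34 vs H14: 6
The smallest is 2, between H5 and H14.

2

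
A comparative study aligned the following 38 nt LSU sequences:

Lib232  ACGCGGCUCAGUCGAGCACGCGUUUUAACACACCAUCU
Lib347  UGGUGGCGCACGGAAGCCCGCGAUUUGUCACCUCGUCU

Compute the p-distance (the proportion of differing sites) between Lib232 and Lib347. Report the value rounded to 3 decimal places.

Differing sites — 1:A/U; 2:C/G; 4:C/U; 8:U/G; 11:G/C; 12:U/G; 13:C/G; 14:G/A; 18:A/C; 23:U/A; 27:A/G; 28:A/U; 32:A/C; 33:C/U; 35:A/G.
There are 15 differences over 38 sites, so p = 15/38 = 0.395.

0.395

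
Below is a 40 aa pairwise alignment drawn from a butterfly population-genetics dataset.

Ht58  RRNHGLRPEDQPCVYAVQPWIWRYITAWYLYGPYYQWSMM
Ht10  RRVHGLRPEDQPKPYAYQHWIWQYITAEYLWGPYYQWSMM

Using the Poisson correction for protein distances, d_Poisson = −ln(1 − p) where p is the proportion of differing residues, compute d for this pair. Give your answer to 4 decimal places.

Differing sites — 3:N/V; 13:C/K; 14:V/P; 17:V/Y; 19:P/H; 23:R/Q; 28:W/E; 31:Y/W.
p = 8/40 = 0.200000.
d = −ln(1 − 0.200000) = −ln(0.800000) = 0.2231.

0.2231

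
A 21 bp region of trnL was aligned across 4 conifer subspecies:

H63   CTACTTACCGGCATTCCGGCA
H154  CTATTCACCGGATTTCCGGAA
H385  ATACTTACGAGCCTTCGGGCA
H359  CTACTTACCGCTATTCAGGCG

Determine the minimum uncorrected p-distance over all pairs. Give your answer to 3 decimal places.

Pairwise Hamming distances:
  H63 vs H154: 5
  H63 vs H385: 5
  H63 vs H359: 4
  H154 vs H385: 9
  H154 vs H359: 8
  H385 vs H359: 8
The smallest is 4 mismatches, between H63 and H359; p = 4/21 = 0.190.

0.190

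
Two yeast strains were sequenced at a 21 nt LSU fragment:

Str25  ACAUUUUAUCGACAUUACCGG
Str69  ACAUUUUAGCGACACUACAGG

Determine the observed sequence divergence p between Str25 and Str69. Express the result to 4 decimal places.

Differing sites — 9:U/G; 15:U/C; 19:C/A.
There are 3 differences over 21 sites, so p = 3/21 = 0.1429.

0.1429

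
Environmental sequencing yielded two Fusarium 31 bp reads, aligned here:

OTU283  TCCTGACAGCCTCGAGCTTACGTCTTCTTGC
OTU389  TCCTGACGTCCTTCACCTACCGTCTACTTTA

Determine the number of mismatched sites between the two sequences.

Differing sites — 8:A/G; 9:G/T; 13:C/T; 14:G/C; 16:G/C; 19:T/A; 20:A/C; 26:T/A; 30:G/T; 31:C/A.
That gives 10 mismatches out of 31 aligned sites, so the Hamming distance is 10.

10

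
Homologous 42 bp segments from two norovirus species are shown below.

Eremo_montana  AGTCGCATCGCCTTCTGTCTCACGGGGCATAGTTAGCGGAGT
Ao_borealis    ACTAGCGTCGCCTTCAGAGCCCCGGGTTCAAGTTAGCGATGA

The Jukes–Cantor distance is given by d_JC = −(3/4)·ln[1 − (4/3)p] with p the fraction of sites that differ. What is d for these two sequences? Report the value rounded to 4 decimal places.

0.4850

Differing sites — 2:G/C; 4:C/A; 7:A/G; 16:T/A; 18:T/A; 19:C/G; 20:T/C; 22:A/C; 27:G/T; 28:C/T; 29:A/C; 30:T/A; 39:G/A; 40:A/T; 42:T/A.
p = 15/42 = 0.357143.
d = −0.75 · ln(1 − (4/3)·0.357143) = −0.75 · ln(0.523809) = −0.75 · (-0.646628) = 0.4850.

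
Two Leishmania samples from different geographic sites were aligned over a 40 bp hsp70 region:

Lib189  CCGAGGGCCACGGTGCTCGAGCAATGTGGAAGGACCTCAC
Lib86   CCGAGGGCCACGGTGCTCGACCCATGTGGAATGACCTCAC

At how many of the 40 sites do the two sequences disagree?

Mismatches occur at site 21 (G↔C), site 23 (A↔C), site 32 (G↔T).
That gives 3 mismatches out of 40 aligned sites, so the Hamming distance is 3.

3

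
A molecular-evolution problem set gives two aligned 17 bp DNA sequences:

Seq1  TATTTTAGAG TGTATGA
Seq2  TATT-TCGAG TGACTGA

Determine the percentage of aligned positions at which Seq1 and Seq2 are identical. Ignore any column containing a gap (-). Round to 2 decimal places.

Excluding the 1 gap column leaves 16 comparable sites.
The sequences differ at positions 7 (A/C), 13 (T/A), 14 (A/C).
13 of the 16 comparable sites match, so the percent identity is 13/16 × 100 = 81.25%.

81.25%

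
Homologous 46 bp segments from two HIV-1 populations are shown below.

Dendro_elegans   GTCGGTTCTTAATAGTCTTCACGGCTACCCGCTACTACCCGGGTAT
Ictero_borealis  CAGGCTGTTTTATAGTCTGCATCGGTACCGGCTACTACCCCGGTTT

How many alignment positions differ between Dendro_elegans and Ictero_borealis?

Differing sites — 1:G/C; 2:T/A; 3:C/G; 5:G/C; 7:T/G; 8:C/T; 11:A/T; 19:T/G; 22:C/T; 23:G/C; 25:C/G; 30:C/G; 41:G/C; 45:A/T.
That gives 14 mismatches out of 46 aligned sites, so the Hamming distance is 14.

14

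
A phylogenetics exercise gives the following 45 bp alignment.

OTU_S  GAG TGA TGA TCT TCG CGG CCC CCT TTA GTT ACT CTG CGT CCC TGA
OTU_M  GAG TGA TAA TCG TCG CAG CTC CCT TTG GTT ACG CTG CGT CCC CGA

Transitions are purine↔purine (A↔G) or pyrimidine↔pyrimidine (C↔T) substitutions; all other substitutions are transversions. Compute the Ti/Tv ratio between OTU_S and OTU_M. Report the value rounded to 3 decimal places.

2.500

The sequences differ at positions 8 (G/A, transition), 12 (T/G, transversion), 17 (G/A, transition), 20 (C/T, transition), 27 (A/G, transition), 33 (T/G, transversion), 43 (T/C, transition).
Of the 7 differences, 5 transitions and 2 transversions, so Ti/Tv = 5/2 = 2.500.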